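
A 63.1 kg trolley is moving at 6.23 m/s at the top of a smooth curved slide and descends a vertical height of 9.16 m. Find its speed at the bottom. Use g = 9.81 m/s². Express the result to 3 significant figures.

v = 14.8 m/s

Energy conservation between the two points: ½mv₀² + mgh = ½mv²
The mass cancels from both sides.
v² = v₀² + 2gh = (6.23)² + 2(9.81)(9.16) = 218.53
v = √218.53 = 14.78 m/s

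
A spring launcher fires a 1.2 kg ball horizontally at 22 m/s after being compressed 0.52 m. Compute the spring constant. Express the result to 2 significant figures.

k = 2100 N/m

Energy stored in the spring equals the launch KE: ½kx² = ½mv²
k = mv²/x² = (1.2)(22)²/(0.52)² = 2148 N/m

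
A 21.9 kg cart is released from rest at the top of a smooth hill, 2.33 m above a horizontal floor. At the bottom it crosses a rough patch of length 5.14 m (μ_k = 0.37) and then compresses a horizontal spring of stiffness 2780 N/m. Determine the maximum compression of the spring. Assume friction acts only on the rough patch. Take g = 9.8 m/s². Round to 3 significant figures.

Initial energy: E₁ = mgh = (21.9)(9.8)(2.33) = 500.06 J
Friction removes W_f = μ_k mg d = (0.37)(21.9)(9.8)(5.14) = 408.2 J
Energy reaching the spring: E = 500.06 − 408.2 = 91.900 J
At max compression ½kx² = E ⇒ x = √(2E/k) = √(2 × 91.900/2780) = 0.2571 m

x = 0.257 m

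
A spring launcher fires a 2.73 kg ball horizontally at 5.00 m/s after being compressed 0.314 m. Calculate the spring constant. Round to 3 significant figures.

Energy stored in the spring equals the launch KE: ½kx² = ½mv²
k = mv²/x² = (2.73)(5.00)²/(0.314)² = 692.2 N/m

k = 692 N/m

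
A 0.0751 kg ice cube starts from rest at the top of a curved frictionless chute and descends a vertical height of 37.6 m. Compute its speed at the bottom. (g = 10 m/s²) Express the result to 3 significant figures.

v = 27.4 m/s

Energy conservation between the two points: mgh = ½mv²
v = √(2gh) = √(2 × 10 × 37.6) = √752.00 = 27.42 m/s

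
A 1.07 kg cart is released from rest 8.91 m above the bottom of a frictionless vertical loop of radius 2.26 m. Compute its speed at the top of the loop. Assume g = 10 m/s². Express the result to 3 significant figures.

v = 9.37 m/s

Energy conservation: mgh = ½mv_top² + mg(2r)
v_top² = 2g(h − 2r) = 2(10)(8.91 − 4.520) = 87.80
v_top = 9.370 m/s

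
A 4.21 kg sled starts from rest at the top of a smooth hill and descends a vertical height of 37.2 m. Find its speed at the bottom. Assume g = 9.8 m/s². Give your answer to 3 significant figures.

v = 27.0 m/s

Energy conservation between the two points: mgh = ½mv²
The mass cancels from both sides.
v = √(2gh) = √(2 × 9.8 × 37.2) = √729.12 = 27.00 m/s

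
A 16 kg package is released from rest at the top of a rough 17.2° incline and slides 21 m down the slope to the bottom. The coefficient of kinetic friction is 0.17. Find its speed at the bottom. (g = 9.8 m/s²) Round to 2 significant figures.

v = 7.4 m/s

Taking the bottom as reference, mgh = ½mv² + μ_k N L with h = L sinθ, N = mg cosθ:
mgh = mgL sinθ = (16)(9.8)(21)sin17.2° = 973.71 J
W_f = μ_k mg cosθ · L = (0.17)(16)(9.8)cos17.2°·21 = 534.7 J
½mv² = 973.71 − 534.7 = 438.97 J
v = √(2 × 438.97/16) = 7.407 m/s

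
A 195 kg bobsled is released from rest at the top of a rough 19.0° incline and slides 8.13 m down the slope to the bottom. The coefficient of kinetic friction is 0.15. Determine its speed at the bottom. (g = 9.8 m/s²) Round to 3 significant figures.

v = 5.41 m/s

Energy: mgh = ½mv² + W_f, with h = L sinθ and W_f = μ_k (mg cosθ) L
mgh = mgL sinθ = (195)(9.8)(8.13)sin19.0° = 5058.2 J
W_f = μ_k mg cosθ · L = (0.15)(195)(9.8)cos19.0°·8.13 = 2203 J
½mv² = 5058.2 − 2203 = 2854.7 J
v = √(2 × 2854.7/195) = 5.411 m/s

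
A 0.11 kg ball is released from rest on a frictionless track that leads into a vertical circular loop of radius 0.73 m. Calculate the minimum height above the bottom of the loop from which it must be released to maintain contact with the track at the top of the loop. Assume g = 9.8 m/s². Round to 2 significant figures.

At the top, for minimum speed gravity alone supplies the centripetal force: mg = mv_top²/r ⇒ v_top² = gr = 7.154 m²/s²
Energy conservation from release height h to the top (height 2r): mgh = ½mv_top² + mg(2r)
h = v_top²/(2g) + 2r = r/2 + 2r = 5r/2 = 1.825 m

h = 1.8 m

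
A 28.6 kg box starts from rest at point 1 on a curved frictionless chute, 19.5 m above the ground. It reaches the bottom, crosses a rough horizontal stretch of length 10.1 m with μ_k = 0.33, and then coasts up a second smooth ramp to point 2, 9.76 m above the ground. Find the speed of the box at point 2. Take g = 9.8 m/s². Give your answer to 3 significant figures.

Energy at 1: mgh₁ = (28.6)(9.8)(19.5) = 5465.5 J
Friction loss: W_f = μ_k mg d = 934.2 J
At 2: ½mv² + mgh₂ = mgh₁ − W_f
½mv² = 5465.5 − 934.2 − 2735.5 = 1795.8 J
v = √(2 × 1795.8/28.6) = 11.21 m/s

v = 11.2 m/s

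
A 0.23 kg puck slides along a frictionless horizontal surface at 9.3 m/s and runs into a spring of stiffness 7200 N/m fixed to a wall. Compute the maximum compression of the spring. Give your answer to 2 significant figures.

x = 0.053 m

All KE is stored as spring PE at maximum compression: ½mv² = ½kx²
x = v√(m/k) = 9.3 × √(0.23/7200) = 0.05256 m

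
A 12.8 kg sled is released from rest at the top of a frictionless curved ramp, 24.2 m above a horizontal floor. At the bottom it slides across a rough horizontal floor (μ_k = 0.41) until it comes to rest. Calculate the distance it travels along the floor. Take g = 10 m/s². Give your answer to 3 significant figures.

d = 59.0 m

Energy bookkeeping (friction removes W_f = μ_k N d):
At rest all PE has been dissipated by friction: mgh = μ_k m g d
d = h/μ_k = 24.2/0.41 = 59.02 m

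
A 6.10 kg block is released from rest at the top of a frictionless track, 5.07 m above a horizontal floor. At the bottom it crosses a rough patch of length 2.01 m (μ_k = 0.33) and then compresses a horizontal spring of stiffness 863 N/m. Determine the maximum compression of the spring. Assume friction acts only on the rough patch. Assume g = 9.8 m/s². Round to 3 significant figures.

x = 0.781 m

Initial energy: E₁ = mgh = (6.10)(9.8)(5.07) = 303.08 J
Friction removes W_f = μ_k mg d = (0.33)(6.10)(9.8)(2.01) = 39.65 J
Energy reaching the spring: E = 303.08 − 39.65 = 263.43 J
At max compression ½kx² = E ⇒ x = √(2E/k) = √(2 × 263.43/863) = 0.7813 m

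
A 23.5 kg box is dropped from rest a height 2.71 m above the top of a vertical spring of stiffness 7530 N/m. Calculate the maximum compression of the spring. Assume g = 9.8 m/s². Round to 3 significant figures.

Let x be the compression. The total drop is H + x, and the box is instantaneously at rest at max compression, so energy conservation gives:
mg(H + x) = ½kx²
½(7530)x² − (23.5)(9.8)x − (23.5)(9.8)(2.71) = 0
3765x² − 230.3x − 624.1 = 0
x = [230.3 + √(53038 + 9.3991e+06)]/(2 × 3765) = 0.4389 m

x = 0.439 m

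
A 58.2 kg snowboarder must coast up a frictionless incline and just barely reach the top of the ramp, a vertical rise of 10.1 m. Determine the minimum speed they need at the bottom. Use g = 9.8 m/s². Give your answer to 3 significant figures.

v = 14.1 m/s

At the top they are momentarily at rest, so all KE converts to PE: ½mv² = mgh
v = √(2gh) = √(2 × 9.8 × 10.1) = 14.07 m/s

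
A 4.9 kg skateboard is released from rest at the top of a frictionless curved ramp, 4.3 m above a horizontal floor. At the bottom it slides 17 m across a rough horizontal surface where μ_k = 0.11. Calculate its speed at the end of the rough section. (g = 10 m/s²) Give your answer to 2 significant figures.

v = 7.0 m/s

Applying the work–energy principle:
mgh = ½mv² + μ_k m g d
W_f = μ_k mg d = (0.11)(4.9)(10)(17) = 91.63 J
½mv² = mgh − W_f = 210.70 − 91.63 = 119.07 J
v = √(2 × 119.07/4.9) = 6.971 m/s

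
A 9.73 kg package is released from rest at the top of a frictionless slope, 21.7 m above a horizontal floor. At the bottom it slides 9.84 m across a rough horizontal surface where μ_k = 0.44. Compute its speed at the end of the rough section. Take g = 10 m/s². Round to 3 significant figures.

Energy bookkeeping (friction removes W_f = μ_k N d):
mgh = ½mv² + μ_k m g d
W_f = μ_k mg d = (0.44)(9.73)(10)(9.84) = 421.3 J
½mv² = mgh − W_f = 2111.4 − 421.3 = 1690.1 J
v = √(2 × 1690.1/9.73) = 18.64 m/s

v = 18.6 m/s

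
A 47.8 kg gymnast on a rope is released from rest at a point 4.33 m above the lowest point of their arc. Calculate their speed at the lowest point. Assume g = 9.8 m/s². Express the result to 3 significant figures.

Energy conservation between the two points: mgh = ½mv²
v = √(2gh) = √(2 × 9.8 × 4.33) = √84.868 = 9.212 m/s

v = 9.21 m/s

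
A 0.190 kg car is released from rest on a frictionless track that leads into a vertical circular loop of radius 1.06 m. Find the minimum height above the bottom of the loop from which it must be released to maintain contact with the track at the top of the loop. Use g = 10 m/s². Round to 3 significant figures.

h = 2.65 m

At the top, for minimum speed gravity alone supplies the centripetal force: mg = mv_top²/r ⇒ v_top² = gr = 10.60 m²/s²
Energy conservation from release height h to the top (height 2r): mgh = ½mv_top² + mg(2r)
h = v_top²/(2g) + 2r = r/2 + 2r = 5r/2 = 2.650 m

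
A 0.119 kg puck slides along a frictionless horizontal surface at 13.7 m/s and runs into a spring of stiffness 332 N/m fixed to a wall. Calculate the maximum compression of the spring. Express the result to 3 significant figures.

Conservation of energy between contact and max compression: ½mv² = ½kx²
x = v√(m/k) = 13.7 × √(0.119/332) = 0.2594 m

x = 0.259 m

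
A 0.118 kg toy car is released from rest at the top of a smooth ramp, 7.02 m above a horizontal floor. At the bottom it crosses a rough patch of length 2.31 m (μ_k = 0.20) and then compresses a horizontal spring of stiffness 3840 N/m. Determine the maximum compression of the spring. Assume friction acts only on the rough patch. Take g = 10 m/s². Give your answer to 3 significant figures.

Initial energy: E₁ = mgh = (0.118)(10)(7.02) = 8.2836 J
Friction removes W_f = μ_k mg d = (0.20)(0.118)(10)(2.31) = 0.5452 J
Energy reaching the spring: E = 8.2836 − 0.5452 = 7.7384 J
At max compression ½kx² = E ⇒ x = √(2E/k) = √(2 × 7.7384/3840) = 0.06349 m

x = 0.0635 m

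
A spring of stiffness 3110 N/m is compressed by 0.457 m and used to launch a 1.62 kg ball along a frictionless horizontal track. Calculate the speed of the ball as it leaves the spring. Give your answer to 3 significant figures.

v = 20.0 m/s

Spring PE converts entirely to kinetic energy: ½kx² = ½mv²
v = x√(k/m) = 0.457 × √(3110/1.62) = 20.02 m/s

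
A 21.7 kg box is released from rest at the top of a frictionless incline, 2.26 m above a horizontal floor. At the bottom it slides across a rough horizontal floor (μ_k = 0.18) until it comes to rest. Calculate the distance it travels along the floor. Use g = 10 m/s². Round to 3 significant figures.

d = 12.6 m

Energy at the top = energy at the end + work done against friction:
At rest all PE has been dissipated by friction: mgh = μ_k m g d
d = h/μ_k = 2.26/0.18 = 12.56 m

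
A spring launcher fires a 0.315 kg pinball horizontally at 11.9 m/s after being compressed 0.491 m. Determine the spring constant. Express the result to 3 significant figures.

k = 185 N/m

Energy stored in the spring equals the launch KE: ½kx² = ½mv²
k = mv²/x² = (0.315)(11.9)²/(0.491)² = 185.0 N/m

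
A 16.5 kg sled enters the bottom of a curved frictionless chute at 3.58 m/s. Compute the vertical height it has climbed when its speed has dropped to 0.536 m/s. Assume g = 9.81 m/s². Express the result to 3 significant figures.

Conservation of energy: ½mv₁² = ½mv₂² + mgh
h = (v₁² − v₂²)/(2g) = (3.58² − 0.536²)/(2 × 9.81) = 0.6386 m

h = 0.639 m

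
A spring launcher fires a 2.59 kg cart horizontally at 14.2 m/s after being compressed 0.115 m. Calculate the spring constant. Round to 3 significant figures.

k = 39500 N/m

Spring PE at full compression equals KE at release: ½kx² = ½mv²
k = mv²/x² = (2.59)(14.2)²/(0.115)² = 39489 N/m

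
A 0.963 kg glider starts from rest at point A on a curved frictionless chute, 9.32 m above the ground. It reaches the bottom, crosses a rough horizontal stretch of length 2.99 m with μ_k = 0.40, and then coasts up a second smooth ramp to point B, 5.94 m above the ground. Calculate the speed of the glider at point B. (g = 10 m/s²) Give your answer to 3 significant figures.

Energy at A: mgh₁ = (0.963)(10)(9.32) = 89.752 J
Friction loss: W_f = μ_k mg d = 11.52 J
At B: ½mv² + mgh₂ = mgh₁ − W_f
½mv² = 89.752 − 11.52 − 57.202 = 21.032 J
v = √(2 × 21.032/0.963) = 6.609 m/s

v = 6.61 m/s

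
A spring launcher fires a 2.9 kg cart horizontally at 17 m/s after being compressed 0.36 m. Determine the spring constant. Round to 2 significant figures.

½kx² = ½mv²
k = mv²/x² = (2.9)(17)²/(0.36)² = 6467 N/m

k = 6500 N/m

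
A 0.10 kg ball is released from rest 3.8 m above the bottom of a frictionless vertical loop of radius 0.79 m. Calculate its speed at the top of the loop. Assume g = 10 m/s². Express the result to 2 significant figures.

v = 6.7 m/s

Energy conservation: mgh = ½mv_top² + mg(2r)
v_top² = 2g(h − 2r) = 2(10)(3.8 − 1.580) = 44.40
v_top = 6.663 m/s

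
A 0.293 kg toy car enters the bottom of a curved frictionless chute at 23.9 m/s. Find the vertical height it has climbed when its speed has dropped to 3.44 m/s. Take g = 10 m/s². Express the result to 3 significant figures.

h = 28.0 m

Conservation of energy: ½mv₁² = ½mv₂² + mgh
h = (v₁² − v₂²)/(2g) = (23.9² − 3.44²)/(2 × 10) = 27.97 m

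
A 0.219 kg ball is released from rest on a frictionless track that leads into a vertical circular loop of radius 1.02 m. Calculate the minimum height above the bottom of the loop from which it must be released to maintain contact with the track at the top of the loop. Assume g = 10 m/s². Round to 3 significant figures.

h = 2.55 m

At the top, for minimum speed gravity alone supplies the centripetal force: mg = mv_top²/r ⇒ v_top² = gr = 10.20 m²/s²
Energy conservation from release height h to the top (height 2r): mgh = ½mv_top² + mg(2r)
h = v_top²/(2g) + 2r = r/2 + 2r = 5r/2 = 2.550 m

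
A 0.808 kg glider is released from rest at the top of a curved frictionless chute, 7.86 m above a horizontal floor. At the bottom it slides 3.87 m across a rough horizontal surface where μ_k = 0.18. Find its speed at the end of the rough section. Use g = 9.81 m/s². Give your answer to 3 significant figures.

Applying the work–energy principle:
mgh = ½mv² + μ_k m g d
W_f = μ_k mg d = (0.18)(0.808)(9.81)(3.87) = 5.522 J
½mv² = mgh − W_f = 62.302 − 5.522 = 56.781 J
v = √(2 × 56.781/0.808) = 11.86 m/s

v = 11.9 m/s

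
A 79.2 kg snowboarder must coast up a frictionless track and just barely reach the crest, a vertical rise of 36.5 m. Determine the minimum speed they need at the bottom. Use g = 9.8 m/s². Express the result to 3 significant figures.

v = 26.7 m/s

At the top they are momentarily at rest, so all KE converts to PE: ½mv² = mgh
v = √(2gh) = √(2 × 9.8 × 36.5) = 26.75 m/s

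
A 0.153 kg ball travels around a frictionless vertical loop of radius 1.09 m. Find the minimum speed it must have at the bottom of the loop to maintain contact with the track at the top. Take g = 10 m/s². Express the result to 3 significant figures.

At the top: mg = mv_top²/r ⇒ v_top² = gr = 10.90 m²/s²
Energy from bottom to top (height 2r): ½mv_bot² = ½mv_top² + mg(2r)
v_bot² = gr + 4gr = 5gr = 54.50
v_bot = √(5gr) = 7.382 m/s

v = 7.38 m/s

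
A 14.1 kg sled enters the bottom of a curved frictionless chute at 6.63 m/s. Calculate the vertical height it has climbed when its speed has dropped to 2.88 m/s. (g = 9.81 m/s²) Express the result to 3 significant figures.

Energy balance between the two points: ½mv₁² = ½mv₂² + mgh
h = (v₁² − v₂²)/(2g) = (6.63² − 2.88²)/(2 × 9.81) = 1.818 m

h = 1.82 m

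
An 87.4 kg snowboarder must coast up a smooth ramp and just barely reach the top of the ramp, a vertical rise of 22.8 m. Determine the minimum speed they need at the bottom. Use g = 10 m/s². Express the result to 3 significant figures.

At the top they are momentarily at rest, so all KE converts to PE: ½mv² = mgh
v = √(2gh) = √(2 × 10 × 22.8) = 21.35 m/s

v = 21.4 m/s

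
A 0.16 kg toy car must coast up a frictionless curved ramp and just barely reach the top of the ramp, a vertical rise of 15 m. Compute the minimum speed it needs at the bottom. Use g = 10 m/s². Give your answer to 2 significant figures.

At the top it is momentarily at rest, so all KE converts to PE: ½mv² = mgh
v = √(2gh) = √(2 × 10 × 15) = 17.32 m/s

v = 17 m/s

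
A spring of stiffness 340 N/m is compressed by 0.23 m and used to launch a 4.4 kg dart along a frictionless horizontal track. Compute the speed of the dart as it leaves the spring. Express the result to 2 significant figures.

Conservation of energy: ½kx² = ½mv²
v = x√(k/m) = 0.23 × √(340/4.4) = 2.022 m/s

v = 2.0 m/s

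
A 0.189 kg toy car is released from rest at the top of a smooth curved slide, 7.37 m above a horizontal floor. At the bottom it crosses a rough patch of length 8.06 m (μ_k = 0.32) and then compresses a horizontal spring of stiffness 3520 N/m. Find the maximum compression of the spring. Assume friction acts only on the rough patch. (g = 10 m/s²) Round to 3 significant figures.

Initial energy: E₁ = mgh = (0.189)(10)(7.37) = 13.929 J
Friction removes W_f = μ_k mg d = (0.32)(0.189)(10)(8.06) = 4.875 J
Energy reaching the spring: E = 13.929 − 4.875 = 9.0546 J
At max compression ½kx² = E ⇒ x = √(2E/k) = √(2 × 9.0546/3520) = 0.07173 m

x = 0.0717 m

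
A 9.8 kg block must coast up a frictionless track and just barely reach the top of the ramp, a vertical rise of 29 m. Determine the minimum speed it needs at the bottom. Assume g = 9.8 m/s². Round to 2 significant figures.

v = 24 m/s

At the top it is momentarily at rest, so all KE converts to PE: ½mv² = mgh
v = √(2gh) = √(2 × 9.8 × 29) = 23.84 m/s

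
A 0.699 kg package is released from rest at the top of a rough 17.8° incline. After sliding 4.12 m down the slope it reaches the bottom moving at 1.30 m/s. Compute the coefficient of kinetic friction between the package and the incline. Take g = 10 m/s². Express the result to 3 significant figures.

μ_k = 0.300

The energy dissipated by friction is the PE lost minus the KE gained:
mgL sinθ = 8.8037 J; ½mv² = 0.59066 J
W_f = 8.8037 − 0.59066 = 8.213 J
μ_k = W_f/(mg cosθ · L) = 8.213/(6.655 × 4.12) = 0.2995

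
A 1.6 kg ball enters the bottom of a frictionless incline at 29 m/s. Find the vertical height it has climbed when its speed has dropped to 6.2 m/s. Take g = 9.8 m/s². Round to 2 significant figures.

Conservation of energy: ½mv₁² = ½mv₂² + mgh
h = (v₁² − v₂²)/(2g) = (29² − 6.2²)/(2 × 9.8) = 40.95 m

h = 41 m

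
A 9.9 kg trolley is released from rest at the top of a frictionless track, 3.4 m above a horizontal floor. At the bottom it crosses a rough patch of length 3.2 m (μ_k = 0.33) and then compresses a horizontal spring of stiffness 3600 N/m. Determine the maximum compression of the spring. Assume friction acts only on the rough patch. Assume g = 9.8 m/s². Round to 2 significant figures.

Initial energy: E₁ = mgh = (9.9)(9.8)(3.4) = 329.87 J
Friction removes W_f = μ_k mg d = (0.33)(9.9)(9.8)(3.2) = 102.5 J
Energy reaching the spring: E = 329.87 − 102.5 = 227.41 J
At max compression ½kx² = E ⇒ x = √(2E/k) = √(2 × 227.41/3600) = 0.3554 m

x = 0.36 m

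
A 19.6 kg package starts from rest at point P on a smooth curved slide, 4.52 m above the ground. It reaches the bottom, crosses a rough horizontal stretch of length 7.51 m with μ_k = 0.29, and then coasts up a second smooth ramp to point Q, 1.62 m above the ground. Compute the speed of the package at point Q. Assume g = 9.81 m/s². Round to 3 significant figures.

Energy at P: mgh₁ = (19.6)(9.81)(4.52) = 869.09 J
Friction loss: W_f = μ_k mg d = 418.8 J
At Q: ½mv² + mgh₂ = mgh₁ − W_f
½mv² = 869.09 − 418.8 − 311.49 = 138.84 J
v = √(2 × 138.84/19.6) = 3.764 m/s

v = 3.76 m/s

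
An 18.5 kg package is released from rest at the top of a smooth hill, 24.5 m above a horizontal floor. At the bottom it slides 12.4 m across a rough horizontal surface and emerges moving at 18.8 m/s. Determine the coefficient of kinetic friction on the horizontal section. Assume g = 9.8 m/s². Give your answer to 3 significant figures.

Applying the work–energy principle:
mgh = ½mv² + μ_k m g d
mgh = 4441.9 J; ½mv² = 3269.3 J
W_f = 4441.9 − 3269.3 = 1173 J
μ_k = W_f/(mg·d) = 1173/(181.3 × 12.4) = 0.5216

μ_k = 0.522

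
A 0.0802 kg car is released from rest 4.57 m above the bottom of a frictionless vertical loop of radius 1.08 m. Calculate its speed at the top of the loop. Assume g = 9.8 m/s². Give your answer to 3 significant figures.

v = 6.87 m/s

Energy conservation: mgh = ½mv_top² + mg(2r)
v_top² = 2g(h − 2r) = 2(9.8)(4.57 − 2.160) = 47.24
v_top = 6.873 m/s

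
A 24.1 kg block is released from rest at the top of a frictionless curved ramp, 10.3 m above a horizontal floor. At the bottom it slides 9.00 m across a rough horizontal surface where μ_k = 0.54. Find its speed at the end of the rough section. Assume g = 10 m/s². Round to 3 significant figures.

Applying the work–energy principle:
mgh = ½mv² + μ_k m g d
W_f = μ_k mg d = (0.54)(24.1)(10)(9.00) = 1171 J
½mv² = mgh − W_f = 2482.3 − 1171 = 1311.0 J
v = √(2 × 1311.0/24.1) = 10.43 m/s

v = 10.4 m/s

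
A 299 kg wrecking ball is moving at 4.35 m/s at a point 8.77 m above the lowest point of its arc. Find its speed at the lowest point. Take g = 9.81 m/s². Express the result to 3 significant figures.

Energy conservation between the two points: ½mv₀² + mgh = ½mv²
v² = v₀² + 2gh = (4.35)² + 2(9.81)(8.77) = 190.99
v = √190.99 = 13.82 m/s

v = 13.8 m/s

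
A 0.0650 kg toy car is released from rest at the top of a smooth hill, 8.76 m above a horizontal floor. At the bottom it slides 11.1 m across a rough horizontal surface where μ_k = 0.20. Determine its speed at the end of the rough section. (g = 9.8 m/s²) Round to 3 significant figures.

Applying the work–energy principle:
mgh = ½mv² + μ_k m g d
W_f = μ_k mg d = (0.20)(0.0650)(9.8)(11.1) = 1.414 J
½mv² = mgh − W_f = 5.5801 − 1.414 = 4.1660 J
v = √(2 × 4.1660/0.0650) = 11.32 m/s

v = 11.3 m/s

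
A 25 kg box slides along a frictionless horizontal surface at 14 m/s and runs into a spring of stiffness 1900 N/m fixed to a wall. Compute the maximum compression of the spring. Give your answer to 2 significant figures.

x = 1.6 m

At max compression the box is momentarily at rest: ½mv² = ½kx²
x = v√(m/k) = 14 × √(25/1900) = 1.606 m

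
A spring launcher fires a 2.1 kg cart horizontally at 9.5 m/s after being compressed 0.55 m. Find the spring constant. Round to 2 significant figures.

½kx² = ½mv²
k = mv²/x² = (2.1)(9.5)²/(0.55)² = 626.5 N/m

k = 630 N/m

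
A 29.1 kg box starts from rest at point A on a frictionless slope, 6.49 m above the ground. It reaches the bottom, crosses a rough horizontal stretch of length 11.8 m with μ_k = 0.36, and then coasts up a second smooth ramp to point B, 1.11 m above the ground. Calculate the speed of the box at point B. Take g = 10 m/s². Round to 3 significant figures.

v = 4.76 m/s

Energy at A: mgh₁ = (29.1)(10)(6.49) = 1888.6 J
Friction loss: W_f = μ_k mg d = 1236 J
At B: ½mv² + mgh₂ = mgh₁ − W_f
½mv² = 1888.6 − 1236 − 323.01 = 329.41 J
v = √(2 × 329.41/29.1) = 4.758 m/s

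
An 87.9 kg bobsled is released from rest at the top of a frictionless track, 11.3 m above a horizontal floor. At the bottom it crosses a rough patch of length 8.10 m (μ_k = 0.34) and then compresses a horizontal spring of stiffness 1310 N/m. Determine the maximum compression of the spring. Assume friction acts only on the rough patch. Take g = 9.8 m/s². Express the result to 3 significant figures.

Initial energy: E₁ = mgh = (87.9)(9.8)(11.3) = 9734.0 J
Friction removes W_f = μ_k mg d = (0.34)(87.9)(9.8)(8.10) = 2372 J
Energy reaching the spring: E = 9734.0 − 2372 = 7361.7 J
At max compression ½kx² = E ⇒ x = √(2E/k) = √(2 × 7361.7/1310) = 3.352 m

x = 3.35 m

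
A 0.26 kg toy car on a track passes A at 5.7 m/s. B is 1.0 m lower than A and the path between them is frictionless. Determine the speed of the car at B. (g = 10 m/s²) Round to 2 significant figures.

v = 7.2 m/s

Energy conservation between the two points: ½mv₀² + mgh = ½mv²
v² = v₀² + 2gh = (5.7)² + 2(10)(1.0) = 52.490
v = √52.490 = 7.245 m/s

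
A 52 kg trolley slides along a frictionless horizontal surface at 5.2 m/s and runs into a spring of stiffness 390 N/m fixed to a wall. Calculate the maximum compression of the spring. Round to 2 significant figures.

At max compression the trolley is momentarily at rest: ½mv² = ½kx²
x = v√(m/k) = 5.2 × √(52/390) = 1.899 m

x = 1.9 m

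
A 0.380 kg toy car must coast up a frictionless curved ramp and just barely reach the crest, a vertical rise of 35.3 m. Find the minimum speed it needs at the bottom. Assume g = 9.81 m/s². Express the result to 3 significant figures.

At the top it is momentarily at rest, so all KE converts to PE: ½mv² = mgh
v = √(2gh) = √(2 × 9.81 × 35.3) = 26.32 m/s

v = 26.3 m/s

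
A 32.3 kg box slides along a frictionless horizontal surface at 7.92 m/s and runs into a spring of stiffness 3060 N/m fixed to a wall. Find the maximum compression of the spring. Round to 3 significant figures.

All KE is stored as spring PE at maximum compression: ½mv² = ½kx²
x = v√(m/k) = 7.92 × √(32.3/3060) = 0.8137 m

x = 0.814 m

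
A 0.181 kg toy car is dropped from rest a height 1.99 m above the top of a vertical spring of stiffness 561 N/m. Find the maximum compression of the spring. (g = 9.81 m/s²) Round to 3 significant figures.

x = 0.115 m

Measuring PE from the top of the relaxed spring, at max compression the car has dropped H + x with zero KE, so:
mg(H + x) = ½kx²
½(561)x² − (0.181)(9.81)x − (0.181)(9.81)(1.99) = 0
280.5x² − 1.776x − 3.533 = 0
x = [1.776 + √(3.153 + 3964.5)]/(2 × 280.5) = 0.1154 m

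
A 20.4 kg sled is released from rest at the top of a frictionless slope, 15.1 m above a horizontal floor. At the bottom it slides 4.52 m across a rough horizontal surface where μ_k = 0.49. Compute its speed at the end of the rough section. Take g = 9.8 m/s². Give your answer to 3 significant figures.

Energy bookkeeping (friction removes W_f = μ_k N d):
mgh = ½mv² + μ_k m g d
W_f = μ_k mg d = (0.49)(20.4)(9.8)(4.52) = 442.8 J
½mv² = mgh − W_f = 3018.8 − 442.8 = 2576.0 J
v = √(2 × 2576.0/20.4) = 15.89 m/s

v = 15.9 m/s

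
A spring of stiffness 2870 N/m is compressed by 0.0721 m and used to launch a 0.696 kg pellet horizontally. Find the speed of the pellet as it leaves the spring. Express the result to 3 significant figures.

Conservation of energy: ½kx² = ½mv²
v = x√(k/m) = 0.0721 × √(2870/0.696) = 4.630 m/s

v = 4.63 m/s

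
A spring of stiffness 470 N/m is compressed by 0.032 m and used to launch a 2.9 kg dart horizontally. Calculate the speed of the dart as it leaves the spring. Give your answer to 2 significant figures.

v = 0.41 m/s

Spring PE converts entirely to kinetic energy: ½kx² = ½mv²
v = x√(k/m) = 0.032 × √(470/2.9) = 0.4074 m/s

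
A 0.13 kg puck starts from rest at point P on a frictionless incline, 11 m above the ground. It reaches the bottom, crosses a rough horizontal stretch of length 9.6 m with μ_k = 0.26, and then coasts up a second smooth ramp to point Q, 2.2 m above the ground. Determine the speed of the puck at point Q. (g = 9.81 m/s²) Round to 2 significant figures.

v = 11 m/s

Energy at P: mgh₁ = (0.13)(9.81)(11) = 14.028 J
Friction loss: W_f = μ_k mg d = 3.183 J
At Q: ½mv² + mgh₂ = mgh₁ − W_f
½mv² = 14.028 − 3.183 − 2.8057 = 8.0395 J
v = √(2 × 8.0395/0.13) = 11.12 m/s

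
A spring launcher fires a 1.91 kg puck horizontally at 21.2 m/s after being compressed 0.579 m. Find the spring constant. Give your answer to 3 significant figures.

k = 2560 N/m

Spring PE at full compression equals KE at release: ½kx² = ½mv²
k = mv²/x² = (1.91)(21.2)²/(0.579)² = 2561 N/m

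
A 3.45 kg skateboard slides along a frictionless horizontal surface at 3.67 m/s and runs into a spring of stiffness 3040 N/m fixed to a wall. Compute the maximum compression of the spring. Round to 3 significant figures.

x = 0.124 m

All KE is stored as spring PE at maximum compression: ½mv² = ½kx²
x = v√(m/k) = 3.67 × √(3.45/3040) = 0.1236 m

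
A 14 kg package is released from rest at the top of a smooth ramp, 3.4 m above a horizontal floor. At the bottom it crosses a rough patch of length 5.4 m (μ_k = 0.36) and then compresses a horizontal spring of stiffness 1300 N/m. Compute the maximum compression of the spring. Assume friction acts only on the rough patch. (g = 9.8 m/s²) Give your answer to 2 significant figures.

x = 0.55 m

Initial energy: E₁ = mgh = (14)(9.8)(3.4) = 466.48 J
Friction removes W_f = μ_k mg d = (0.36)(14)(9.8)(5.4) = 266.7 J
Energy reaching the spring: E = 466.48 − 266.7 = 199.76 J
At max compression ½kx² = E ⇒ x = √(2E/k) = √(2 × 199.76/1300) = 0.5544 m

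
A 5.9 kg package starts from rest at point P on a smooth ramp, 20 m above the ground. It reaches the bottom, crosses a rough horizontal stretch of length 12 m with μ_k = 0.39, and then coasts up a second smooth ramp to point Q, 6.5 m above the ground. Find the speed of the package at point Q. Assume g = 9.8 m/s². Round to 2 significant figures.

Energy at P: mgh₁ = (5.9)(9.8)(20) = 1156.4 J
Friction loss: W_f = μ_k mg d = 270.6 J
At Q: ½mv² + mgh₂ = mgh₁ − W_f
½mv² = 1156.4 − 270.6 − 375.83 = 509.97 J
v = √(2 × 509.97/5.9) = 13.15 m/s

v = 13 m/s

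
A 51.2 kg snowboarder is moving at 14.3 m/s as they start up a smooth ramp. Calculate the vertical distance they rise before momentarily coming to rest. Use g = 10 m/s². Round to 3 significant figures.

Setting KE at the bottom equal to PE gained: ½mv² = mgh
h = v²/(2g) = 14.3²/(2 × 10) = 10.22 m

h = 10.2 m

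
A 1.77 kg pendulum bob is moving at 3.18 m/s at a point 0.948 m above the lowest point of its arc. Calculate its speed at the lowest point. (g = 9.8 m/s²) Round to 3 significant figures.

Energy conservation between the two points: ½mv₀² + mgh = ½mv²
v² = v₀² + 2gh = (3.18)² + 2(9.8)(0.948) = 28.693
v = √28.693 = 5.357 m/s

v = 5.36 m/s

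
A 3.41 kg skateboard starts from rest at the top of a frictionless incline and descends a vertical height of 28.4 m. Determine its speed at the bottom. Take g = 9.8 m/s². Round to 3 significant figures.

v = 23.6 m/s

By conservation of mechanical energy, mgh = ½mv²
The mass cancels from both sides.
v = √(2gh) = √(2 × 9.8 × 28.4) = √556.64 = 23.59 m/s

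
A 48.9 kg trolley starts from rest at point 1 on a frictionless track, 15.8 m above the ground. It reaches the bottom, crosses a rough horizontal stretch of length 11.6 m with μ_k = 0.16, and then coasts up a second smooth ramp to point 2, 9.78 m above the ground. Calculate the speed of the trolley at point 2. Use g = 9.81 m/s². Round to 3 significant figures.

v = 9.04 m/s

Energy at 1: mgh₁ = (48.9)(9.81)(15.8) = 7579.4 J
Friction loss: W_f = μ_k mg d = 890.3 J
At 2: ½mv² + mgh₂ = mgh₁ − W_f
½mv² = 7579.4 − 890.3 − 4691.6 = 1997.5 J
v = √(2 × 1997.5/48.9) = 9.039 m/s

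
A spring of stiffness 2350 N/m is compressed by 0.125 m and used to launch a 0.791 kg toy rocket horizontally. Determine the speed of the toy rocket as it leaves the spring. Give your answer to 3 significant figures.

Conservation of energy: ½kx² = ½mv²
v = x√(k/m) = 0.125 × √(2350/0.791) = 6.813 m/s

v = 6.81 m/s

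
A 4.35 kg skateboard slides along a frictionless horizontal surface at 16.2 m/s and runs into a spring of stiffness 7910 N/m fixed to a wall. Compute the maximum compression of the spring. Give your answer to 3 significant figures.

x = 0.380 m

Conservation of energy between contact and max compression: ½mv² = ½kx²
x = v√(m/k) = 16.2 × √(4.35/7910) = 0.3799 m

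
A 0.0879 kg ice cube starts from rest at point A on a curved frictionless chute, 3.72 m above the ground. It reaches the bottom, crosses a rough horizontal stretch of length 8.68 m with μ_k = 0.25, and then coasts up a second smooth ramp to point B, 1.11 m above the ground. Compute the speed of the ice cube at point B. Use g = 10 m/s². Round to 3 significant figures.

Energy at A: mgh₁ = (0.0879)(10)(3.72) = 3.2699 J
Friction loss: W_f = μ_k mg d = 1.907 J
At B: ½mv² + mgh₂ = mgh₁ − W_f
½mv² = 3.2699 − 1.907 − 0.97569 = 0.38676 J
v = √(2 × 0.38676/0.0879) = 2.966 m/s

v = 2.97 m/s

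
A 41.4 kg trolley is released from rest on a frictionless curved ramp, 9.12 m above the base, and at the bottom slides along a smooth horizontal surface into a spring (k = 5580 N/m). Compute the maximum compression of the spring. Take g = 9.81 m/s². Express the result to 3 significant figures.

At max compression the trolley is momentarily at rest: mgh = ½kx²
x = √(2mgh/k) = √(2 × 41.4 × 9.81 × 9.12 / 5580) = 1.152 m

x = 1.15 m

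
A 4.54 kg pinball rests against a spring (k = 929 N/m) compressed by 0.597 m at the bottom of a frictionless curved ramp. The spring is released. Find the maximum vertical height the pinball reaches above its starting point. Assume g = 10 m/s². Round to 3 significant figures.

At maximum height the pinball is at rest, so ½kx² = mgh
h = kx²/(2mg) = (929)(0.597)²/(2 × 4.54 × 10) = 3.647 m

h = 3.65 m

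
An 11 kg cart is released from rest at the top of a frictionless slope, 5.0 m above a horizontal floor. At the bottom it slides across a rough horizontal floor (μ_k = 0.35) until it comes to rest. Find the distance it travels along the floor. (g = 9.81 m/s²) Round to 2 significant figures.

Energy bookkeeping (friction removes W_f = μ_k N d):
At rest all PE has been dissipated by friction: mgh = μ_k m g d
d = h/μ_k = 5.0/0.35 = 14.29 m

d = 14 m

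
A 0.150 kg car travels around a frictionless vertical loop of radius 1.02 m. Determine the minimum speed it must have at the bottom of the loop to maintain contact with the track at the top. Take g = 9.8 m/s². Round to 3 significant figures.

v = 7.07 m/s

At the top: mg = mv_top²/r ⇒ v_top² = gr = 9.996 m²/s²
Energy from bottom to top (height 2r): ½mv_bot² = ½mv_top² + mg(2r)
v_bot² = gr + 4gr = 5gr = 49.98
v_bot = √(5gr) = 7.070 m/s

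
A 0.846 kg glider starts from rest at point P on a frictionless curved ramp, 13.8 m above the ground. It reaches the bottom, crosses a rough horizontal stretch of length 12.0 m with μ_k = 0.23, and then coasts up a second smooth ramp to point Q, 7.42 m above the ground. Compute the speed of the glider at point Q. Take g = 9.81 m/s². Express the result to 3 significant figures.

v = 8.43 m/s

Energy at P: mgh₁ = (0.846)(9.81)(13.8) = 114.53 J
Friction loss: W_f = μ_k mg d = 22.91 J
At Q: ½mv² + mgh₂ = mgh₁ − W_f
½mv² = 114.53 − 22.91 − 61.581 = 30.043 J
v = √(2 × 30.043/0.846) = 8.428 m/s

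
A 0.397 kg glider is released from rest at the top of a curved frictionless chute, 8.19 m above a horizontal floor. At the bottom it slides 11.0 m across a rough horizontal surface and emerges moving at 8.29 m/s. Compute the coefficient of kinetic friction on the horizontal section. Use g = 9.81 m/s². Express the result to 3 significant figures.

μ_k = 0.426

Applying the work–energy principle:
mgh = ½mv² + μ_k m g d
mgh = 31.897 J; ½mv² = 13.642 J
W_f = 31.897 − 13.642 = 18.25 J
μ_k = W_f/(mg·d) = 18.25/(3.895 × 11.0) = 0.4261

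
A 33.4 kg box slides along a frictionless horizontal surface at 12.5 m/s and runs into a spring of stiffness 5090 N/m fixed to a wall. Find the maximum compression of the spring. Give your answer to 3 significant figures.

Conservation of energy between contact and max compression: ½mv² = ½kx²
x = v√(m/k) = 12.5 × √(33.4/5090) = 1.013 m

x = 1.01 m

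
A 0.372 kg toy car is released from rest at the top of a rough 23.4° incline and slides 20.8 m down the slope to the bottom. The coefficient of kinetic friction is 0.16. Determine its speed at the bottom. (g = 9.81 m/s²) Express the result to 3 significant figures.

v = 10.1 m/s

Taking the bottom as reference, mgh = ½mv² + μ_k N L with h = L sinθ, N = mg cosθ:
mgh = mgL sinθ = (0.372)(9.81)(20.8)sin23.4° = 30.146 J
W_f = μ_k mg cosθ · L = (0.16)(0.372)(9.81)cos23.4°·20.8 = 11.15 J
½mv² = 30.146 − 11.15 = 19.000 J
v = √(2 × 19.000/0.372) = 10.11 m/s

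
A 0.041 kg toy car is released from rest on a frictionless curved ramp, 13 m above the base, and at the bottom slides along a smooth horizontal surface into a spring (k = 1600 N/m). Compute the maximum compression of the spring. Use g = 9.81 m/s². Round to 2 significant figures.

Gravitational PE at the top equals spring PE at max compression: mgh = ½kx²
x = √(2mgh/k) = √(2 × 0.041 × 9.81 × 13 / 1600) = 0.08084 m

x = 0.081 m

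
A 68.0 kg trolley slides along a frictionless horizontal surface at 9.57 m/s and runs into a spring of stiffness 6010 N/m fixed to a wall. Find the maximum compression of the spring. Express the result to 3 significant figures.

At max compression the trolley is momentarily at rest: ½mv² = ½kx²
x = v√(m/k) = 9.57 × √(68.0/6010) = 1.018 m

x = 1.02 m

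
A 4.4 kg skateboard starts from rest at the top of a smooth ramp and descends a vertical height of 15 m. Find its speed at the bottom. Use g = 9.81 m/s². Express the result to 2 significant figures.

Mechanical energy is conserved (no friction): mgh = ½mv²
The mass cancels from both sides.
v = √(2gh) = √(2 × 9.81 × 15) = √294.30 = 17.16 m/s

v = 17 m/s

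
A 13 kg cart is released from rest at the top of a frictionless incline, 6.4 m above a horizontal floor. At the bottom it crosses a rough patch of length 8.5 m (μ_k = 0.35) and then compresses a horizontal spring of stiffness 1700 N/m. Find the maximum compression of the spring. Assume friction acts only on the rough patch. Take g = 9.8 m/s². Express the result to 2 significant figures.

x = 0.72 m

Initial energy: E₁ = mgh = (13)(9.8)(6.4) = 815.36 J
Friction removes W_f = μ_k mg d = (0.35)(13)(9.8)(8.5) = 379.0 J
Energy reaching the spring: E = 815.36 − 379.0 = 436.35 J
At max compression ½kx² = E ⇒ x = √(2E/k) = √(2 × 436.35/1700) = 0.7165 m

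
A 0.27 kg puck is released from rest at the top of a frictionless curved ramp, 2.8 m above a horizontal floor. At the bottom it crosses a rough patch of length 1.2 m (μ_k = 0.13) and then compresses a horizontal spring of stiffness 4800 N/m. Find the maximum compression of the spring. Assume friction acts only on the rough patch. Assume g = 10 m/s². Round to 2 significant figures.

x = 0.055 m

Initial energy: E₁ = mgh = (0.27)(10)(2.8) = 7.5600 J
Friction removes W_f = μ_k mg d = (0.13)(0.27)(10)(1.2) = 0.4212 J
Energy reaching the spring: E = 7.5600 − 0.4212 = 7.1388 J
At max compression ½kx² = E ⇒ x = √(2E/k) = √(2 × 7.1388/4800) = 0.05454 m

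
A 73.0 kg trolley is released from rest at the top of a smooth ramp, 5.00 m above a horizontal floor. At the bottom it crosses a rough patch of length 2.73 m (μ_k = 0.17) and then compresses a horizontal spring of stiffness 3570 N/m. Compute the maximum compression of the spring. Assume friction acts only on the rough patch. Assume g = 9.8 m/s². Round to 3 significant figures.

x = 1.35 m

Initial energy: E₁ = mgh = (73.0)(9.8)(5.00) = 3577.0 J
Friction removes W_f = μ_k mg d = (0.17)(73.0)(9.8)(2.73) = 332.0 J
Energy reaching the spring: E = 3577.0 − 332.0 = 3245.0 J
At max compression ½kx² = E ⇒ x = √(2E/k) = √(2 × 3245.0/3570) = 1.348 m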